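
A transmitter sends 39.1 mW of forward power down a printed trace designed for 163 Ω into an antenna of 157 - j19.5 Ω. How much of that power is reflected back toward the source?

P_reflected ≈ 0.158 mW

|Γ| = |(-6 − j19.5)/(320 − j19.5)| = 0.0636
|Γ|² = 0.00405
P_refl = |Γ|²·P_inc = 0.158 mW, P_del = (1 − |Γ|²)·P_inc = 38.9 mW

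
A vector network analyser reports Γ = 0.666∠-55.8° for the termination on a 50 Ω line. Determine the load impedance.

Z_L ≈ 40 − j79.3 Ω

Z_L = Z_0·(1 + Γ)/(1 − Γ) = 50·(1.37 − j0.551)/(0.626 + j0.551)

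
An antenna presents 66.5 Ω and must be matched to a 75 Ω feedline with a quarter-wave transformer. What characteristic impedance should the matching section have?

Z_qwt ≈ 70.6 Ω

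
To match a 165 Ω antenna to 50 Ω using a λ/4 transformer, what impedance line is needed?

Z_qwt ≈ 90.8 Ω

Z_qwt = √(Z_0·R_L) = √(50 × 165) = √8250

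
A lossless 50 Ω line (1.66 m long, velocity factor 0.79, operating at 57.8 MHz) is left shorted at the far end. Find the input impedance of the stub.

Z_in ≈ −j34.1 Ω

λ = v/f = 0.79·c / 57.8 MHz = 4.1 m
βl = 2π·l/λ = 2π × 0.405 = 146°
tan(βl) = -0.681
For a shorted stub, Z_in = jZ_0·tan(βl)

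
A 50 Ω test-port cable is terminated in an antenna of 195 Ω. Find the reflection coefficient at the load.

Γ = (Z_L − Z_0)/(Z_L + Z_0) = (195 − 50)/(195 + 50) = 145/245

Γ = 0.592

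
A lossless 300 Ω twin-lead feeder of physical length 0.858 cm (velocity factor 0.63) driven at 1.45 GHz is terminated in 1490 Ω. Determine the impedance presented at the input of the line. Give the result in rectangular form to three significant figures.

λ = v/f = 0.63·c / 1.45 GHz = 0.13 m
βl = 2π·l/λ = 2π × 0.0658 = 23.7°
tan(βl) = tan(23.7°) = 0.439
Z_in = Z_0·(Z_L + jZ_0·tanβl)/(Z_0 + jZ_L·tanβl)
     = 300·(1490 + j132)/(300 + j654)

Z_in ≈ 309 − j542 Ω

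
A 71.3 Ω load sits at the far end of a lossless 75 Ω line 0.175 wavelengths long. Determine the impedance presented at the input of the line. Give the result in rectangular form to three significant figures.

βl = 2π × 0.175 = 63°
tan(βl) = tan(63°) = 1.96
Z_in = Z_0·(Z_L + jZ_0·tanβl)/(Z_0 + jZ_L·tanβl)
     = 75·(71.3 + j147)/(75 + j140)

Z_in ≈ 77.2 + j3.16 Ω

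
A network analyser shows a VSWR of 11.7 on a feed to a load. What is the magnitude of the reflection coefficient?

|Γ| = (S − 1)/(S + 1) = (11.7 − 1)/(11.7 + 1) = 10.7/12.7

|Γ| ≈ 0.843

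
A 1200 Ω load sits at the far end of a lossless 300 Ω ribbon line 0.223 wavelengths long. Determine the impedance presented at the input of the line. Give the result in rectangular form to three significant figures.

βl = 2π × 0.223 = 80.3°
tan(βl) = tan(80.3°) = 5.84
Z_in = Z_0·(Z_L + jZ_0·tanβl)/(Z_0 + jZ_L·tanβl)
     = 300·(1200 + j1750)/(300 + j7010)

Z_in ≈ 77.1 − j48.1 Ω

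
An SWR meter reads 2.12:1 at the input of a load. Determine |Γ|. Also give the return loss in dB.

|Γ| ≈ 0.359; return loss ≈ 8.9 dB

|Γ| = (S − 1)/(S + 1) = (2.12 − 1)/(2.12 + 1) = 1.12/3.12
RL = −20·log₁₀|Γ| = −20·log₁₀(0.359)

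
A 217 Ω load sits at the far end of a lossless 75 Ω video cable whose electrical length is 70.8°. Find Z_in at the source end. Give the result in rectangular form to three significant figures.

Z_in ≈ 28.7 − j22.7 Ω

tan(βl) = tan(70.8°) = 2.87
Z_in = Z_0·(Z_L + jZ_0·tanβl)/(Z_0 + jZ_L·tanβl)
     = 75·(217 + j215)/(75 + j623)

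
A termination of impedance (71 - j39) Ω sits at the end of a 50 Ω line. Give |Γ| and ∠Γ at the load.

Γ ≈ 0.348 ∠ -43.8°

Γ = (Z_L − Z_0)/(Z_L + Z_0) = (21 − j39)/(121 − j39)
|Γ| = 44.3/127 = 0.348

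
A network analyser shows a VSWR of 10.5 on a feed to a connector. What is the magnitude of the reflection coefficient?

|Γ| = (S − 1)/(S + 1) = (10.5 − 1)/(10.5 + 1) = 9.5/11.5

|Γ| ≈ 0.826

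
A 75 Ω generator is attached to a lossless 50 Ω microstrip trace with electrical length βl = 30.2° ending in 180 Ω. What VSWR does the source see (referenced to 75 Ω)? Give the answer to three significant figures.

VSWR ≈ 3.21

tan(βl) = 0.582
Z_in = Z_0·(Z_L + jZ_0·tanβl)/(Z_0 + jZ_L·tanβl) = 44.7 − j64.6 Ω
Γ_s = (Z_in − Z_s)/(Z_in + Z_s) = (-30.3 − j64.6)/(120 − j64.6), |Γ_s| = 0.524
VSWR = (1 + |Γ_s|)/(1 − |Γ_s|)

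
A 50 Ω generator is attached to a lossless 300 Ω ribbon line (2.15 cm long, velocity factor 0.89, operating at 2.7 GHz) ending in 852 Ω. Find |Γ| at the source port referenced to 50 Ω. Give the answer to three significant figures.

|Γ| ≈ 0.478

λ = v/f = 0.89·c / 2.7 GHz = 0.0989 m
βl = 2π·l/λ = 2π × 0.217 = 78.3°
tan(βl) = 4.82
Z_in = Z_0·(Z_L + jZ_0·tanβl)/(Z_0 + jZ_L·tanβl) = 110 − j54.3 Ω
Γ_s = (Z_in − Z_s)/(Z_in + Z_s) = (59.6 − j54.3)/(160 − j54.3), |Γ_s| = 0.478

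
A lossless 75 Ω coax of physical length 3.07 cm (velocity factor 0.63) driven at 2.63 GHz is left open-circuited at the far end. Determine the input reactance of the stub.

X_in ≈ 152 Ω (inductive)

λ = v/f = 0.63·c / 2.63 GHz = 0.0719 m
βl = 2π·l/λ = 2π × 0.427 = 154°
tan(βl) = -0.492
For an open-circuited stub, Z_in = −jZ_0·cot(βl) = −jZ_0/tan(βl)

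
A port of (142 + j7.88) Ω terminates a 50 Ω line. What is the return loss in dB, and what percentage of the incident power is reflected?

Γ = (92 + j7.88)/(192 + j7.88), |Γ| = 0.481
RL = −20·log₁₀(0.481) = 6.37 dB
P_refl/P_inc = |Γ|² = 0.231

RL ≈ 6.37 dB; 23.1% of incident power reflected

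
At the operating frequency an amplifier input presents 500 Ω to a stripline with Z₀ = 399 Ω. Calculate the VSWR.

VSWR ≈ 1.25

For a purely resistive load, VSWR = R_L/Z_0 or Z_0/R_L (whichever > 1) = 500/399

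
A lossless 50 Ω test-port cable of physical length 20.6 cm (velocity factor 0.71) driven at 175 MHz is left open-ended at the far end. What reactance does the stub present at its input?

λ = v/f = 0.71·c / 175 MHz = 1.22 m
βl = 2π·l/λ = 2π × 0.169 = 60.9°
tan(βl) = 1.8
For an open-ended stub, Z_in = −jZ_0·cot(βl) = −jZ_0/tan(βl)

X_in ≈ -27.8 Ω (capacitive)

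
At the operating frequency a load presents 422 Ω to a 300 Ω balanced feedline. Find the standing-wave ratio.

VSWR ≈ 1.41

For a purely resistive load, VSWR = R_L/Z_0 or Z_0/R_L (whichever > 1) = 422/300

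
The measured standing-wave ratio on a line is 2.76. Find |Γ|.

|Γ| = (S − 1)/(S + 1) = (2.76 − 1)/(2.76 + 1) = 1.76/3.76

|Γ| ≈ 0.468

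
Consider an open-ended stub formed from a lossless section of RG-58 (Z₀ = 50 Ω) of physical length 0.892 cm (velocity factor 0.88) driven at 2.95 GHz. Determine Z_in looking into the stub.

Z_in ≈ −j69.1 Ω

λ = v/f = 0.88·c / 2.95 GHz = 0.0895 m
βl = 2π·l/λ = 2π × 0.0997 = 35.9°
tan(βl) = 0.723
For an open-ended stub, Z_in = −jZ_0·cot(βl) = −jZ_0/tan(βl)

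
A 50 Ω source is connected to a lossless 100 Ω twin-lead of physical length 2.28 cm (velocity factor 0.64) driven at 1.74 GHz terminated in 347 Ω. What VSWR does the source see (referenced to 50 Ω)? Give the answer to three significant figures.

λ = v/f = 0.64·c / 1.74 GHz = 0.11 m
βl = 2π·l/λ = 2π × 0.207 = 74.4°
tan(βl) = 3.58
Z_in = Z_0·(Z_L + jZ_0·tanβl)/(Z_0 + jZ_L·tanβl) = 30.9 − j25.5 Ω
Γ_s = (Z_in − Z_s)/(Z_in + Z_s) = (-19.1 − j25.5)/(80.9 − j25.5), |Γ_s| = 0.376
VSWR = (1 + |Γ_s|)/(1 − |Γ_s|)

VSWR ≈ 2.2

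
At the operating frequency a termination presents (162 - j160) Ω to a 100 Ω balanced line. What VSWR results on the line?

VSWR ≈ 3.53

Γ = (Z_L − Z_0)/(Z_L + Z_0) = (62 − j160)/(262 − j160)
|Γ| = 172/307 = 0.559
VSWR = (1 + |Γ|)/(1 − |Γ|) = 1.56/0.441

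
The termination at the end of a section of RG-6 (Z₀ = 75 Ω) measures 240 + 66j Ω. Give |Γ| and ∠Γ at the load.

Γ = (Z_L − Z_0)/(Z_L + Z_0) = (165 + j66)/(315 + j66)
|Γ| = 178/322 = 0.552

Γ ≈ 0.552 ∠ 9.97°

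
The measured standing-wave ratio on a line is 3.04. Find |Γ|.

|Γ| ≈ 0.505

|Γ| = (S − 1)/(S + 1) = (3.04 − 1)/(3.04 + 1) = 2.04/4.04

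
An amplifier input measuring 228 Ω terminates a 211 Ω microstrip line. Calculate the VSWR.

VSWR ≈ 1.08

For a purely resistive load, VSWR = R_L/Z_0 or Z_0/R_L (whichever > 1) = 228/211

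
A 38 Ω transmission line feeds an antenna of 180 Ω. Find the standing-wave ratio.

For a purely resistive load, VSWR = R_L/Z_0 or Z_0/R_L (whichever > 1) = 180/38

VSWR ≈ 4.74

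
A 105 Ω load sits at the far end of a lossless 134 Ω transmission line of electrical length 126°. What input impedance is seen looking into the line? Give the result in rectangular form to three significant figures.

tan(βl) = tan(126°) = -1.38
Z_in = Z_0·(Z_L + jZ_0·tanβl)/(Z_0 + jZ_L·tanβl)
     = 134·(105 − j184)/(134 − j145)

Z_in ≈ 140 − j32.9 Ω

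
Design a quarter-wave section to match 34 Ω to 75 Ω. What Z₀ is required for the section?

Z_qwt = √(Z_0·R_L) = √(75 × 34) = √2550

Z_qwt ≈ 50.5 Ω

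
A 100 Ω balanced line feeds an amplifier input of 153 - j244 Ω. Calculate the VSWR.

Γ = (Z_L − Z_0)/(Z_L + Z_0) = (53 − j244)/(253 − j244)
|Γ| = 250/351 = 0.71
VSWR = (1 + |Γ|)/(1 − |Γ|) = 1.71/0.29

VSWR ≈ 5.91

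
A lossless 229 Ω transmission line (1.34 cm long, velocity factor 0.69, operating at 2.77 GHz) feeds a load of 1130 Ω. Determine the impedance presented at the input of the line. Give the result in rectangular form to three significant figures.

Z_in ≈ 56.4 − j104 Ω

λ = v/f = 0.69·c / 2.77 GHz = 0.0747 m
βl = 2π·l/λ = 2π × 0.179 = 64.6°
tan(βl) = tan(64.6°) = 2.1
Z_in = Z_0·(Z_L + jZ_0·tanβl)/(Z_0 + jZ_L·tanβl)
     = 229·(1130 + j481)/(229 + j2370)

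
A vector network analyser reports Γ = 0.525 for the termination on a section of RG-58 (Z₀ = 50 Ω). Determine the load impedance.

Z_L = Z_0·(1 + Γ)/(1 − Γ) = 50·(1.52)/(0.475)

Z_L ≈ 161 Ω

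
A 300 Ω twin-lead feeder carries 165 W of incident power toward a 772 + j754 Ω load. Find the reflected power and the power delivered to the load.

P_reflected ≈ 76 W; P_delivered ≈ 89 W

|Γ| = |(472 + j754)/(1072 + j754)| = 0.679
|Γ|² = 0.461
P_refl = |Γ|²·P_inc = 76 W, P_del = (1 − |Γ|²)·P_inc = 89 W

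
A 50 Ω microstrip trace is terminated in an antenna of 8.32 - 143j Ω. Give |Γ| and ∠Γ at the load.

Γ = (Z_L − Z_0)/(Z_L + Z_0) = (-41.68 − j143)/(58.32 − j143)
|Γ| = 149/154 = 0.964

Γ ≈ 0.964 ∠ -38.4°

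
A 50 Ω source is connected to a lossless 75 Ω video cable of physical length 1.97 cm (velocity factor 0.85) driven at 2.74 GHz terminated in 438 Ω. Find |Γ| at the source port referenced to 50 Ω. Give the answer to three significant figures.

λ = v/f = 0.85·c / 2.74 GHz = 0.0931 m
βl = 2π·l/λ = 2π × 0.212 = 76.2°
tan(βl) = 4.07
Z_in = Z_0·(Z_L + jZ_0·tanβl)/(Z_0 + jZ_L·tanβl) = 13.6 − j17.8 Ω
Γ_s = (Z_in − Z_s)/(Z_in + Z_s) = (-36.4 − j17.8)/(63.6 − j17.8), |Γ_s| = 0.614

|Γ| ≈ 0.614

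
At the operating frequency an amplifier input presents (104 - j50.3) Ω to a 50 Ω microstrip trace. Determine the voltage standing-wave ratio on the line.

Γ = (Z_L − Z_0)/(Z_L + Z_0) = (54 − j50.3)/(154 − j50.3)
|Γ| = 73.8/162 = 0.456
VSWR = (1 + |Γ|)/(1 − |Γ|) = 1.46/0.544

VSWR ≈ 2.67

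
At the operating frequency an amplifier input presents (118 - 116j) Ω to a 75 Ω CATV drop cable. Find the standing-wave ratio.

VSWR ≈ 3.44

Γ = (Z_L − Z_0)/(Z_L + Z_0) = (43 − j116)/(193 − j116)
|Γ| = 124/225 = 0.549
VSWR = (1 + |Γ|)/(1 − |Γ|) = 1.55/0.451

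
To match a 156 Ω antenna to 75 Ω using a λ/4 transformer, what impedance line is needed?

Z_qwt = √(Z_0·R_L) = √(75 × 156) = √11700

Z_qwt ≈ 108 Ω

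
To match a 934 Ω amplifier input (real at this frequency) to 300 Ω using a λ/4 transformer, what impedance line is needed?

Z_qwt = √(Z_0·R_L) = √(300 × 934) = √280200

Z_qwt ≈ 529 Ω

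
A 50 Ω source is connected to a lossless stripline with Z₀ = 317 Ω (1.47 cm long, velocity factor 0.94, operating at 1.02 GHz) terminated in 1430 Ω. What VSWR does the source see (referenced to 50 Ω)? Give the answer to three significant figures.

VSWR ≈ 25.7

λ = v/f = 0.94·c / 1.02 GHz = 0.276 m
βl = 2π·l/λ = 2π × 0.0532 = 19.1°
tan(βl) = 0.347
Z_in = Z_0·(Z_L + jZ_0·tanβl)/(Z_0 + jZ_L·tanβl) = 464 − j617 Ω
Γ_s = (Z_in − Z_s)/(Z_in + Z_s) = (414 − j617)/(514 − j617), |Γ_s| = 0.925
VSWR = (1 + |Γ_s|)/(1 − |Γ_s|)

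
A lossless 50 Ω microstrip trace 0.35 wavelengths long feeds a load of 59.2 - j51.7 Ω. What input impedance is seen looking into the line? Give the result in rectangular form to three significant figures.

βl = 2π × 0.35 = 126°
tan(βl) = tan(126°) = -1.38
Z_in = Z_0·(Z_L + jZ_0·tanβl)/(Z_0 + jZ_L·tanβl)
     = 50·(59.2 − j121)/(-21.2 − j81.5)

Z_in ≈ 60.4 + j52 Ω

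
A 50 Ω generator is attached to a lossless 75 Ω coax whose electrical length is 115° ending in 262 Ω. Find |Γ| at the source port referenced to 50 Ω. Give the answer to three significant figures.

|Γ| ≈ 0.486

tan(βl) = -2.14
Z_in = Z_0·(Z_L + jZ_0·tanβl)/(Z_0 + jZ_L·tanβl) = 25.7 + j31.5 Ω
Γ_s = (Z_in − Z_s)/(Z_in + Z_s) = (-24.3 + j31.5)/(75.7 + j31.5), |Γ_s| = 0.486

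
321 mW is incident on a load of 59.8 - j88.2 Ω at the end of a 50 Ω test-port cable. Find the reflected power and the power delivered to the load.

|Γ| = |(9.8 − j88.2)/(109.8 − j88.2)| = 0.63
|Γ|² = 0.397
P_refl = |Γ|²·P_inc = 127 mW, P_del = (1 − |Γ|²)·P_inc = 194 mW

P_reflected ≈ 127 mW; P_delivered ≈ 194 mW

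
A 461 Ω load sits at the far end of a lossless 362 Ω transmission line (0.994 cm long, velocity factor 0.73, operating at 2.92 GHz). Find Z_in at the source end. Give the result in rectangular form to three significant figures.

Z_in ≈ 344 − j83.6 Ω

λ = v/f = 0.73·c / 2.92 GHz = 0.075 m
βl = 2π·l/λ = 2π × 0.133 = 47.7°
tan(βl) = tan(47.7°) = 1.1
Z_in = Z_0·(Z_L + jZ_0·tanβl)/(Z_0 + jZ_L·tanβl)
     = 362·(461 + j398)/(362 + j507)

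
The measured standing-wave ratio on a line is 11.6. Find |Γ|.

|Γ| = (S − 1)/(S + 1) = (11.6 − 1)/(11.6 + 1) = 10.6/12.6

|Γ| ≈ 0.841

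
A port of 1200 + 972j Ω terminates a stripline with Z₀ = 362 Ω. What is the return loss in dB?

Γ = (838 + j972)/(1562 + j972), |Γ| = 0.698
RL = −20·log₁₀|Γ| = −20·log₁₀(0.698)

RL ≈ 3.13 dB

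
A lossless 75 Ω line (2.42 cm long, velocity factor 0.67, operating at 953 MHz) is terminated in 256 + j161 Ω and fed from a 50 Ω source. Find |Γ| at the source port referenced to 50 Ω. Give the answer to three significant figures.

λ = v/f = 0.67·c / 953 MHz = 0.211 m
βl = 2π·l/λ = 2π × 0.115 = 41.3°
tan(βl) = 0.879
Z_in = Z_0·(Z_L + jZ_0·tanβl)/(Z_0 + jZ_L·tanβl) = 46.4 − j99.1 Ω
Γ_s = (Z_in − Z_s)/(Z_in + Z_s) = (-3.62 − j99.1)/(96.4 − j99.1), |Γ_s| = 0.717

|Γ| ≈ 0.717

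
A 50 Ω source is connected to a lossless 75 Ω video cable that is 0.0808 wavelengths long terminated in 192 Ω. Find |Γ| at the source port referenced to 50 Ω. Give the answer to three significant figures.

|Γ| ≈ 0.543

βl = 2π × 0.0808 = 29.1°
tan(βl) = 0.556
Z_in = Z_0·(Z_L + jZ_0·tanβl)/(Z_0 + jZ_L·tanβl) = 83 − j76.5 Ω
Γ_s = (Z_in − Z_s)/(Z_in + Z_s) = (33 − j76.5)/(133 − j76.5), |Γ_s| = 0.543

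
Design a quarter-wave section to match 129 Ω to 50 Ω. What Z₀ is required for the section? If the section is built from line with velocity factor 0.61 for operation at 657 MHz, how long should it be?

Z_qwt ≈ 80.3 Ω; length ≈ 6.96 cm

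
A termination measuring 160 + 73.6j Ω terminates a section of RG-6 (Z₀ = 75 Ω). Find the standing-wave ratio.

Γ = (Z_L − Z_0)/(Z_L + Z_0) = (85 + j73.6)/(235 + j73.6)
|Γ| = 112/246 = 0.457
VSWR = (1 + |Γ|)/(1 − |Γ|) = 1.46/0.543

VSWR ≈ 2.68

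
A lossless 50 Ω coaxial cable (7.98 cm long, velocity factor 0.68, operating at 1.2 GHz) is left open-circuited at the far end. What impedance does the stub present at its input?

Z_in ≈ +j257 Ω

λ = v/f = 0.68·c / 1.2 GHz = 0.17 m
βl = 2π·l/λ = 2π × 0.469 = 169°
tan(βl) = -0.195
For an open-circuited stub, Z_in = −jZ_0·cot(βl) = −jZ_0/tan(βl)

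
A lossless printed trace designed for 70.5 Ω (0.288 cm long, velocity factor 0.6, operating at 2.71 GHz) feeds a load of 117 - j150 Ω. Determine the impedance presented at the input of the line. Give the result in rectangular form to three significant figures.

λ = v/f = 0.6·c / 2.71 GHz = 0.0664 m
βl = 2π·l/λ = 2π × 0.0434 = 15.6°
tan(βl) = tan(15.6°) = 0.279
Z_in = Z_0·(Z_L + jZ_0·tanβl)/(Z_0 + jZ_L·tanβl)
     = 70.5·(117 − j130)/(112 + j32.7)

Z_in ≈ 45.7 − j95 Ω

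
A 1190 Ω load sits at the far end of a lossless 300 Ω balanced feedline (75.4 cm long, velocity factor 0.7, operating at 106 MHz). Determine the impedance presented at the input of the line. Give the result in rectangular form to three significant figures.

λ = v/f = 0.7·c / 106 MHz = 1.98 m
βl = 2π·l/λ = 2π × 0.381 = 137°
tan(βl) = tan(137°) = -0.932
Z_in = Z_0·(Z_L + jZ_0·tanβl)/(Z_0 + jZ_L·tanβl)
     = 300·(1190 − j280)/(300 − j1110)

Z_in ≈ 152 + j281 Ω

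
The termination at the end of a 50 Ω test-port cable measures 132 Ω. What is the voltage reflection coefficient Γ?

Γ = 0.451

Γ = (Z_L − Z_0)/(Z_L + Z_0) = (132 − 50)/(132 + 50) = 82/182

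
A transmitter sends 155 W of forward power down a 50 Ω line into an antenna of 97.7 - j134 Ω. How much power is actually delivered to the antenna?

|Γ| = |(47.7 − j134)/(147.7 − j134)| = 0.713
|Γ|² = 0.509
P_refl = |Γ|²·P_inc = 78.8 W, P_del = (1 − |Γ|²)·P_inc = 76.2 W

P_delivered ≈ 76.2 W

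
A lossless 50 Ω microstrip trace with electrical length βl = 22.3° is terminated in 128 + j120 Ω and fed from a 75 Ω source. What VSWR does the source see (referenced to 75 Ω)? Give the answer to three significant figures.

VSWR ≈ 3.49

tan(βl) = 0.41
Z_in = Z_0·(Z_L + jZ_0·tanβl)/(Z_0 + jZ_L·tanβl) = 136 − j120 Ω
Γ_s = (Z_in − Z_s)/(Z_in + Z_s) = (60.6 − j120)/(211 − j120), |Γ_s| = 0.554
VSWR = (1 + |Γ_s|)/(1 − |Γ_s|)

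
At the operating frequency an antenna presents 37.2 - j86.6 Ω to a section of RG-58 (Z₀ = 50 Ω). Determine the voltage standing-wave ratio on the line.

VSWR ≈ 5.95

Γ = (Z_L − Z_0)/(Z_L + Z_0) = (-12.8 − j86.6)/(87.2 − j86.6)
|Γ| = 87.5/123 = 0.712
VSWR = (1 + |Γ|)/(1 − |Γ|) = 1.71/0.288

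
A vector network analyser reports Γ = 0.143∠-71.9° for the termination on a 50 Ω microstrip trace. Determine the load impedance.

Z_L ≈ 52.6 − j14.6 Ω

Z_L = Z_0·(1 + Γ)/(1 − Γ) = 50·(1.04 − j0.136)/(0.956 + j0.136)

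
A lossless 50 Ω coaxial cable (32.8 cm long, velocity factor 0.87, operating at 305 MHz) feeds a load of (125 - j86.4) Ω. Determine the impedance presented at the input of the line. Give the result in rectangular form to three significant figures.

Z_in ≈ 42.1 + j65.9 Ω

λ = v/f = 0.87·c / 305 MHz = 0.856 m
βl = 2π·l/λ = 2π × 0.383 = 138°
tan(βl) = tan(138°) = -0.901
Z_in = Z_0·(Z_L + jZ_0·tanβl)/(Z_0 + jZ_L·tanβl)
     = 50·(125 − j131)/(-27.8 − j113)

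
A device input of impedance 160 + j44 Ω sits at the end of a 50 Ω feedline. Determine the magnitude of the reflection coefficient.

|Γ| ≈ 0.552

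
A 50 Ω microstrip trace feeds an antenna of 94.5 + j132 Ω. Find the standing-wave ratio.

VSWR ≈ 5.94

Γ = (Z_L − Z_0)/(Z_L + Z_0) = (44.5 + j132)/(144.5 + j132)
|Γ| = 139/196 = 0.712
VSWR = (1 + |Γ|)/(1 − |Γ|) = 1.71/0.288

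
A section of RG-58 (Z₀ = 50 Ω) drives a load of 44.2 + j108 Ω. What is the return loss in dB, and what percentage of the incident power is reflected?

RL ≈ 2.44 dB; 57% of incident power reflected

Γ = (-5.8 + j108)/(94.2 + j108), |Γ| = 0.755
RL = −20·log₁₀(0.755) = 2.44 dB
P_refl/P_inc = |Γ|² = 0.57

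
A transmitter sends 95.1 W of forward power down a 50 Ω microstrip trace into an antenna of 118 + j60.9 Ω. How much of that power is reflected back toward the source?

P_reflected ≈ 24.8 W

|Γ| = |(68 + j60.9)/(168 + j60.9)| = 0.511
|Γ|² = 0.261
P_refl = |Γ|²·P_inc = 24.8 W, P_del = (1 − |Γ|²)·P_inc = 70.3 W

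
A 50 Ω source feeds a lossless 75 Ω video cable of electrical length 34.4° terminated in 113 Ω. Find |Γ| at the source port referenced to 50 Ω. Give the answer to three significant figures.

tan(βl) = 0.685
Z_in = Z_0·(Z_L + jZ_0·tanβl)/(Z_0 + jZ_L·tanβl) = 80.4 − j31.6 Ω
Γ_s = (Z_in − Z_s)/(Z_in + Z_s) = (30.4 − j31.6)/(130 − j31.6), |Γ_s| = 0.327

|Γ| ≈ 0.327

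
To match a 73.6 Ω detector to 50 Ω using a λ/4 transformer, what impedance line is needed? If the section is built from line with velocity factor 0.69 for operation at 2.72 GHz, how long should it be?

Z_qwt = √(Z_0·R_L) = √(50 × 73.6) = √3680
λ = 0.69·c/f = 0.0761 m, so l = λ/4 = 0.019 m

Z_qwt ≈ 60.7 Ω; length ≈ 1.9 cm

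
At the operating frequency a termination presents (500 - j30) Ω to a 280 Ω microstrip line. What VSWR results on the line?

Γ = (Z_L − Z_0)/(Z_L + Z_0) = (220 − j30)/(780 − j30)
|Γ| = 222/781 = 0.284
VSWR = (1 + |Γ|)/(1 − |Γ|) = 1.28/0.716

VSWR ≈ 1.8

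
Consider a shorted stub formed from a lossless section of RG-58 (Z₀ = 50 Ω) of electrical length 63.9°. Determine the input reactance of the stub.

tan(βl) = 2.04
For a shorted stub, Z_in = jZ_0·tan(βl)

X_in ≈ 102 Ω (inductive)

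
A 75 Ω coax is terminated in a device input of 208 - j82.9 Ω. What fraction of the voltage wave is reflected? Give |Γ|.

|Γ| ≈ 0.531

Γ = (Z_L − Z_0)/(Z_L + Z_0) = (133 − j82.9)/(283 − j82.9)
|Γ| = 157/295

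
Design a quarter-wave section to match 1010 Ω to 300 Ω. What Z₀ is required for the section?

Z_qwt ≈ 550 Ω

Z_qwt = √(Z_0·R_L) = √(300 × 1010) = √303000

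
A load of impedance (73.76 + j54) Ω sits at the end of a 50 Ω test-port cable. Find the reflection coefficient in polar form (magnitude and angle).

Γ ≈ 0.437 ∠ 42.7°

Γ = (Z_L − Z_0)/(Z_L + Z_0) = (23.76 + j54)/(123.8 + j54)
|Γ| = 59/135 = 0.437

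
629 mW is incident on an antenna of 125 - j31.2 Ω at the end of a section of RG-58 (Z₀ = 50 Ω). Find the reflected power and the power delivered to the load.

|Γ| = |(75 − j31.2)/(175 − j31.2)| = 0.457
|Γ|² = 0.209
P_refl = |Γ|²·P_inc = 131 mW, P_del = (1 − |Γ|²)·P_inc = 498 mW

P_reflected ≈ 131 mW; P_delivered ≈ 498 mW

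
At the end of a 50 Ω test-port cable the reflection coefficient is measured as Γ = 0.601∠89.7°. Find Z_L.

Z_L ≈ 23.6 + j44.4 Ω

Z_L = Z_0·(1 + Γ)/(1 − Γ) = 50·(1 + j0.601)/(0.997 − j0.601)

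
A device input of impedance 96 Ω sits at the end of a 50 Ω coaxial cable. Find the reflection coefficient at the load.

Γ = (Z_L − Z_0)/(Z_L + Z_0) = (96 − 50)/(96 + 50) = 46/146

Γ = 0.315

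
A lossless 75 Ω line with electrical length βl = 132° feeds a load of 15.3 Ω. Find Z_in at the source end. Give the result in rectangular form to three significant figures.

tan(βl) = tan(132°) = -1.11
Z_in = Z_0·(Z_L + jZ_0·tanβl)/(Z_0 + jZ_L·tanβl)
     = 75·(15.3 − j83.3)/(75 − j17)

Z_in ≈ 32.5 − j75.9 Ω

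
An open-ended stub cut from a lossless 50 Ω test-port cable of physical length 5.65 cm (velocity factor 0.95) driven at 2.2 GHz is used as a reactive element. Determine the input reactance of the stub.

λ = v/f = 0.95·c / 2.2 GHz = 0.13 m
βl = 2π·l/λ = 2π × 0.436 = 157°
tan(βl) = -0.424
For an open-ended stub, Z_in = −jZ_0·cot(βl) = −jZ_0/tan(βl)

X_in ≈ 118 Ω (inductive)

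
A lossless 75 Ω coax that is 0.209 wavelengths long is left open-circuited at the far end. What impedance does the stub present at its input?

Z_in ≈ −j19.8 Ω

βl = 2π × 0.209 = 75.2°
tan(βl) = 3.8
For an open-circuited stub, Z_in = −jZ_0·cot(βl) = −jZ_0/tan(βl)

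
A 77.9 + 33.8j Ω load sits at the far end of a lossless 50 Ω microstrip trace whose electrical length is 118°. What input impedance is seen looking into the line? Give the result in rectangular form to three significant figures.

Z_in ≈ 25.7 + j6.65 Ω

tan(βl) = tan(118°) = -1.88
Z_in = Z_0·(Z_L + jZ_0·tanβl)/(Z_0 + jZ_L·tanβl)
     = 50·(77.9 − j60.2)/(114 − j147)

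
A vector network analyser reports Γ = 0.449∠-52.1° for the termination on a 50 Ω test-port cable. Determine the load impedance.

Z_L ≈ 61.4 − j54.5 Ω

Z_L = Z_0·(1 + Γ)/(1 − Γ) = 50·(1.28 − j0.354)/(0.724 + j0.354)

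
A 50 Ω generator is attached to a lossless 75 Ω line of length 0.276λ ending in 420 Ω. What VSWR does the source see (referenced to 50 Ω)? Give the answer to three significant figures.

βl = 2π × 0.276 = 99.4°
tan(βl) = -6.07
Z_in = Z_0·(Z_L + jZ_0·tanβl)/(Z_0 + jZ_L·tanβl) = 13.7 + j12 Ω
Γ_s = (Z_in − Z_s)/(Z_in + Z_s) = (-36.3 + j12)/(63.7 + j12), |Γ_s| = 0.589
VSWR = (1 + |Γ_s|)/(1 − |Γ_s|)

VSWR ≈ 3.86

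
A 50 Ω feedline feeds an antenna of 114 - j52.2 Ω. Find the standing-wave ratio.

VSWR ≈ 2.85

Γ = (Z_L − Z_0)/(Z_L + Z_0) = (64 − j52.2)/(164 − j52.2)
|Γ| = 82.6/172 = 0.48
VSWR = (1 + |Γ|)/(1 − |Γ|) = 1.48/0.52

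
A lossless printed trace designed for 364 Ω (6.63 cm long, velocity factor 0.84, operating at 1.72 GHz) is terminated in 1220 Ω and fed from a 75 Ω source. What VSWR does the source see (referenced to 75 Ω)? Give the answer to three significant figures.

VSWR ≈ 15

λ = v/f = 0.84·c / 1.72 GHz = 0.147 m
βl = 2π·l/λ = 2π × 0.453 = 163°
tan(βl) = -0.307
Z_in = Z_0·(Z_L + jZ_0·tanβl)/(Z_0 + jZ_L·tanβl) = 648 + j555 Ω
Γ_s = (Z_in − Z_s)/(Z_in + Z_s) = (573 + j555)/(723 + j555), |Γ_s| = 0.875
VSWR = (1 + |Γ_s|)/(1 − |Γ_s|)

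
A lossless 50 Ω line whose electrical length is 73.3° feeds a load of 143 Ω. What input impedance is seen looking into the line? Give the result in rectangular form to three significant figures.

tan(βl) = tan(73.3°) = 3.33
Z_in = Z_0·(Z_L + jZ_0·tanβl)/(Z_0 + jZ_L·tanβl)
     = 50·(143 + j167)/(50 + j477)

Z_in ≈ 18.8 − j13 Ω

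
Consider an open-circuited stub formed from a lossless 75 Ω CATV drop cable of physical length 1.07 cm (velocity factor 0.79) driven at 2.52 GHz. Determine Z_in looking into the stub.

λ = v/f = 0.79·c / 2.52 GHz = 0.094 m
βl = 2π·l/λ = 2π × 0.114 = 41°
tan(βl) = 0.868
For an open-circuited stub, Z_in = −jZ_0·cot(βl) = −jZ_0/tan(βl)

Z_in ≈ −j86.4 Ω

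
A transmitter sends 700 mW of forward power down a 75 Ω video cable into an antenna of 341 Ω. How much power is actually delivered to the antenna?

P_delivered ≈ 414 mW

Γ = (341 − 75)/(341 + 75) = 0.639
|Γ|² = 0.409
P_refl = |Γ|²·P_inc = 286 mW, P_del = (1 − |Γ|²)·P_inc = 414 mW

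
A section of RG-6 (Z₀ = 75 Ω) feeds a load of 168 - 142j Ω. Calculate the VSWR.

Γ = (Z_L − Z_0)/(Z_L + Z_0) = (93 − j142)/(243 − j142)
|Γ| = 170/281 = 0.603
VSWR = (1 + |Γ|)/(1 − |Γ|) = 1.6/0.397

VSWR ≈ 4.04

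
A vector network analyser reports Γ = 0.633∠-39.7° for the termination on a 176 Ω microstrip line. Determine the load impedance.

Z_L ≈ 247 − j334 Ω

Z_L = Z_0·(1 + Γ)/(1 − Γ) = 176·(1.49 − j0.404)/(0.513 + j0.404)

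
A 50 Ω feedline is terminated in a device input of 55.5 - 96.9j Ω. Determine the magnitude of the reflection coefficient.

|Γ| ≈ 0.678

Γ = (Z_L − Z_0)/(Z_L + Z_0) = (5.5 − j96.9)/(105.5 − j96.9)
|Γ| = 97.1/143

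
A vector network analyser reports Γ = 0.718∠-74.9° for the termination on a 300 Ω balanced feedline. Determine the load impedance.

Z_L ≈ 127 − j364 Ω

Z_L = Z_0·(1 + Γ)/(1 − Γ) = 300·(1.19 − j0.693)/(0.813 + j0.693)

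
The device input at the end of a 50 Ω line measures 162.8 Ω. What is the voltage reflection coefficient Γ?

Γ = (Z_L − Z_0)/(Z_L + Z_0) = (162.8 − 50)/(162.8 + 50) = 112.8/212.8

Γ = 0.53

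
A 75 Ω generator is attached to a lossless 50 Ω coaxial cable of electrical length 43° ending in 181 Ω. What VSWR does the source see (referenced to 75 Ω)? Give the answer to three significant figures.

tan(βl) = 0.933
Z_in = Z_0·(Z_L + jZ_0·tanβl)/(Z_0 + jZ_L·tanβl) = 27.3 − j45.5 Ω
Γ_s = (Z_in − Z_s)/(Z_in + Z_s) = (-47.7 − j45.5)/(102 − j45.5), |Γ_s| = 0.589
VSWR = (1 + |Γ_s|)/(1 − |Γ_s|)

VSWR ≈ 3.87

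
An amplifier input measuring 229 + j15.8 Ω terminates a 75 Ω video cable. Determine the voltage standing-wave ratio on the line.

Γ = (Z_L − Z_0)/(Z_L + Z_0) = (154 + j15.8)/(304 + j15.8)
|Γ| = 155/304 = 0.509
VSWR = (1 + |Γ|)/(1 − |Γ|) = 1.51/0.491

VSWR ≈ 3.07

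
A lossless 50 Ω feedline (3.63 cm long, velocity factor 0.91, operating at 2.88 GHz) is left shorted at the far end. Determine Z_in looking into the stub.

λ = v/f = 0.91·c / 2.88 GHz = 0.0948 m
βl = 2π·l/λ = 2π × 0.383 = 138°
tan(βl) = -0.905
For a shorted stub, Z_in = jZ_0·tan(βl)

Z_in ≈ −j45.2 Ω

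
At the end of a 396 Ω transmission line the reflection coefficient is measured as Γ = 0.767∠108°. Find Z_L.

Z_L ≈ 79.1 + j280 Ω

Z_L = Z_0·(1 + Γ)/(1 − Γ) = 396·(0.763 + j0.729)/(1.24 − j0.729)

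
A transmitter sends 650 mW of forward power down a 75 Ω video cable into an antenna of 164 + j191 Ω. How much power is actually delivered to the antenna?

|Γ| = |(89 + j191)/(239 + j191)| = 0.689
|Γ|² = 0.474
P_refl = |Γ|²·P_inc = 308 mW, P_del = (1 − |Γ|²)·P_inc = 342 mW

P_delivered ≈ 342 mW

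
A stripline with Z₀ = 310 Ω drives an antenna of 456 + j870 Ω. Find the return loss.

Γ = (146 + j870)/(766 + j870), |Γ| = 0.761
RL = −20·log₁₀|Γ| = −20·log₁₀(0.761)

RL ≈ 2.37 dB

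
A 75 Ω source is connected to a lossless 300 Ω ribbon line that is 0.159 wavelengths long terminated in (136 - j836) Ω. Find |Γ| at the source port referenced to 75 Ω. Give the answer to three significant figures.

|Γ| ≈ 0.8

βl = 2π × 0.159 = 57.2°
tan(βl) = 1.55
Z_in = Z_0·(Z_L + jZ_0·tanβl)/(Z_0 + jZ_L·tanβl) = 16.1 − j71.5 Ω
Γ_s = (Z_in − Z_s)/(Z_in + Z_s) = (-58.9 − j71.5)/(91.1 − j71.5), |Γ_s| = 0.8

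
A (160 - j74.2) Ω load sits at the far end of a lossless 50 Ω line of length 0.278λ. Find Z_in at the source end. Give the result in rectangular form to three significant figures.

Z_in ≈ 13.8 + j14.5 Ω

βl = 2π × 0.278 = 100°
tan(βl) = tan(100°) = -5.63
Z_in = Z_0·(Z_L + jZ_0·tanβl)/(Z_0 + jZ_L·tanβl)
     = 50·(160 − j355)/(-367 − j900)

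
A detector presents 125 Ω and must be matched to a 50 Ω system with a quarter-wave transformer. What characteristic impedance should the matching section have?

Z_qwt ≈ 79.1 Ω

Z_qwt = √(Z_0·R_L) = √(50 × 125) = √6250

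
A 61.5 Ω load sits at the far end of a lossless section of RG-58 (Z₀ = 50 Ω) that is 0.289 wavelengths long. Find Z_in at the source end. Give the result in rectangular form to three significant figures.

βl = 2π × 0.289 = 104°
tan(βl) = tan(104°) = -4
Z_in = Z_0·(Z_L + jZ_0·tanβl)/(Z_0 + jZ_L·tanβl)
     = 50·(61.5 − j200)/(50 − j246)

Z_in ≈ 41.5 + j4.07 Ω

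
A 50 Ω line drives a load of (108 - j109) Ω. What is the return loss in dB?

RL ≈ 3.83 dB

Γ = (58 − j109)/(158 − j109), |Γ| = 0.643
RL = −20·log₁₀|Γ| = −20·log₁₀(0.643)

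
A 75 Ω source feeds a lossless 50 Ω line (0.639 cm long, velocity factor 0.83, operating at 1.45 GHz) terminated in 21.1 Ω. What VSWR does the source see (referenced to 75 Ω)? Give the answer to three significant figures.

λ = v/f = 0.83·c / 1.45 GHz = 0.172 m
βl = 2π·l/λ = 2π × 0.0372 = 13.4°
tan(βl) = 0.238
Z_in = Z_0·(Z_L + jZ_0·tanβl)/(Z_0 + jZ_L·tanβl) = 22.1 + j9.69 Ω
Γ_s = (Z_in − Z_s)/(Z_in + Z_s) = (-52.9 + j9.69)/(97.1 + j9.69), |Γ_s| = 0.552
VSWR = (1 + |Γ_s|)/(1 − |Γ_s|)

VSWR ≈ 3.46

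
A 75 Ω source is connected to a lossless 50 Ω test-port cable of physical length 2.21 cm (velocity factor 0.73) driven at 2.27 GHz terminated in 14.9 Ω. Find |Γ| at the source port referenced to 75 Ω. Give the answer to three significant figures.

λ = v/f = 0.73·c / 2.27 GHz = 0.0965 m
βl = 2π·l/λ = 2π × 0.229 = 82.5°
tan(βl) = 7.56
Z_in = Z_0·(Z_L + jZ_0·tanβl)/(Z_0 + jZ_L·tanβl) = 143 + j56.7 Ω
Γ_s = (Z_in − Z_s)/(Z_in + Z_s) = (67.6 + j56.7)/(218 + j56.7), |Γ_s| = 0.392

|Γ| ≈ 0.392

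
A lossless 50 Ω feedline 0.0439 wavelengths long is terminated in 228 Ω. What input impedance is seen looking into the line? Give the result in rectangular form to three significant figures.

βl = 2π × 0.0439 = 15.8°
tan(βl) = tan(15.8°) = 0.283
Z_in = Z_0·(Z_L + jZ_0·tanβl)/(Z_0 + jZ_L·tanβl)
     = 50·(228 + j14.2)/(50 + j64.5)

Z_in ≈ 92.4 − j105 Ω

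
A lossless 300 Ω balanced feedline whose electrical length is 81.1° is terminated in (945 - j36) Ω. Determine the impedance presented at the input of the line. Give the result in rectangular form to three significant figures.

Z_in ≈ 96.8 − j38.5 Ω

tan(βl) = tan(81.1°) = 6.39
Z_in = Z_0·(Z_L + jZ_0·tanβl)/(Z_0 + jZ_L·tanβl)
     = 300·(945 + j1880)/(530 + j6030)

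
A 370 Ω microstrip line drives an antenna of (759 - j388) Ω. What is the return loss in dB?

Γ = (389 − j388)/(1129 − j388), |Γ| = 0.46
RL = −20·log₁₀|Γ| = −20·log₁₀(0.46)

RL ≈ 6.74 dB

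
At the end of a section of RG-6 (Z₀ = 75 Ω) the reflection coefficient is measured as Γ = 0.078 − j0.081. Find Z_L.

Z_L ≈ 86.4 − j14.2 Ω

Z_L = Z_0·(1 + Γ)/(1 − Γ) = 75·(1.08 − j0.081)/(0.922 + j0.081)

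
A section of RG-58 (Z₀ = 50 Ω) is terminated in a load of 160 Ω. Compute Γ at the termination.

Γ = (Z_L − Z_0)/(Z_L + Z_0) = (160 − 50)/(160 + 50) = 110/210

Γ = 0.524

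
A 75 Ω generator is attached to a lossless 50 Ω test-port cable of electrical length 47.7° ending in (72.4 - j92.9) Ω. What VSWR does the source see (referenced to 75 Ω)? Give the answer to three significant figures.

VSWR ≈ 5.92

tan(βl) = 1.1
Z_in = Z_0·(Z_L + jZ_0·tanβl)/(Z_0 + jZ_L·tanβl) = 13.6 − j19.6 Ω
Γ_s = (Z_in − Z_s)/(Z_in + Z_s) = (-61.4 − j19.6)/(88.6 − j19.6), |Γ_s| = 0.711
VSWR = (1 + |Γ_s|)/(1 − |Γ_s|)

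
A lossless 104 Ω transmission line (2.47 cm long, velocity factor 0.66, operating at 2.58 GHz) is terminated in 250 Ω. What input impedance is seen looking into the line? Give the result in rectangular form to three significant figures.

λ = v/f = 0.66·c / 2.58 GHz = 0.0767 m
βl = 2π·l/λ = 2π × 0.322 = 116°
tan(βl) = tan(116°) = -2.06
Z_in = Z_0·(Z_L + jZ_0·tanβl)/(Z_0 + jZ_L·tanβl)
     = 104·(250 − j215)/(104 − j516)

Z_in ≈ 51.3 + j40.1 Ω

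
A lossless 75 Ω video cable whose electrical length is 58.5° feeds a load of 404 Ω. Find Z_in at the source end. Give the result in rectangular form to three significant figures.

Z_in ≈ 18.9 − j43.8 Ω

tan(βl) = tan(58.5°) = 1.63
Z_in = Z_0·(Z_L + jZ_0·tanβl)/(Z_0 + jZ_L·tanβl)
     = 75·(404 + j122)/(75 + j659)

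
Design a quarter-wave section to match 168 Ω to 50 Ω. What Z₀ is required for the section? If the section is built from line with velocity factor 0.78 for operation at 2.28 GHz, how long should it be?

Z_qwt ≈ 91.7 Ω; length ≈ 2.57 cm

Z_qwt = √(Z_0·R_L) = √(50 × 168) = √8400
λ = 0.78·c/f = 0.103 m, so l = λ/4 = 0.0257 m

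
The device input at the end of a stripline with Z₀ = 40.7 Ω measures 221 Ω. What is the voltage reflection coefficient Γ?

Γ = 0.689

Γ = (Z_L − Z_0)/(Z_L + Z_0) = (221 − 40.7)/(221 + 40.7) = 180.3/261.7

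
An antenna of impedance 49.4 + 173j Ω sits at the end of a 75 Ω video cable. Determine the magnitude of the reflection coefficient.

Γ = (Z_L − Z_0)/(Z_L + Z_0) = (-25.6 + j173)/(124.4 + j173)
|Γ| = 175/213

|Γ| ≈ 0.821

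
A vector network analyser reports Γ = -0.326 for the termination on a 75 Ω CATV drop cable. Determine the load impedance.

Z_L = Z_0·(1 + Γ)/(1 − Γ) = 75·(0.674)/(1.33)

Z_L ≈ 38.1 Ω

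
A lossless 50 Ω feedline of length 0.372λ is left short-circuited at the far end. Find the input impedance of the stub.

Z_in ≈ −j51.9 Ω

βl = 2π × 0.372 = 134°
tan(βl) = -1.04
For a short-circuited stub, Z_in = jZ_0·tan(βl)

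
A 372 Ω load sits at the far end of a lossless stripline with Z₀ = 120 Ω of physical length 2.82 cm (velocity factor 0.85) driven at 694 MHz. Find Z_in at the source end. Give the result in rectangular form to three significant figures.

Z_in ≈ 130 − j149 Ω

λ = v/f = 0.85·c / 694 MHz = 0.367 m
βl = 2π·l/λ = 2π × 0.0767 = 27.6°
tan(βl) = tan(27.6°) = 0.523
Z_in = Z_0·(Z_L + jZ_0·tanβl)/(Z_0 + jZ_L·tanβl)
     = 120·(372 + j62.8)/(120 + j195)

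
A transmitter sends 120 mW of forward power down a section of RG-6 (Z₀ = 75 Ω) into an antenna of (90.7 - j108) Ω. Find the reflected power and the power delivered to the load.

P_reflected ≈ 36.5 mW; P_delivered ≈ 83.5 mW

|Γ| = |(15.7 − j108)/(165.7 − j108)| = 0.552
|Γ|² = 0.304
P_refl = |Γ|²·P_inc = 36.5 mW, P_del = (1 − |Γ|²)·P_inc = 83.5 mW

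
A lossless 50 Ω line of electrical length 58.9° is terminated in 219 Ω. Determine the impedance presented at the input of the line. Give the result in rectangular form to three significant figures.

tan(βl) = tan(58.9°) = 1.66
Z_in = Z_0·(Z_L + jZ_0·tanβl)/(Z_0 + jZ_L·tanβl)
     = 50·(219 + j82.9)/(50 + j363)

Z_in ≈ 15.3 − j28.1 Ω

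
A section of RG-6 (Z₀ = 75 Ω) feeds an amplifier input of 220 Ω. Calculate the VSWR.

VSWR ≈ 2.93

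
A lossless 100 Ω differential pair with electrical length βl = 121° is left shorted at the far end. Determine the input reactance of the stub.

tan(βl) = -1.66
For a shorted stub, Z_in = jZ_0·tan(βl)

X_in ≈ -166 Ω (capacitive)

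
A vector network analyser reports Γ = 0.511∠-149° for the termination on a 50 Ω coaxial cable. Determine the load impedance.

Z_L ≈ 17.3 − j12.3 Ω

Z_L = Z_0·(1 + Γ)/(1 − Γ) = 50·(0.562 − j0.263)/(1.44 + j0.263)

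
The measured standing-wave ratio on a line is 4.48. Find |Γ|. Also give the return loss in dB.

|Γ| ≈ 0.635; return loss ≈ 3.94 dB

|Γ| = (S − 1)/(S + 1) = (4.48 − 1)/(4.48 + 1) = 3.48/5.48
RL = −20·log₁₀|Γ| = −20·log₁₀(0.635)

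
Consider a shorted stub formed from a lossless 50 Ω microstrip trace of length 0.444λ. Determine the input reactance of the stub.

X_in ≈ -18.4 Ω (capacitive)

βl = 2π × 0.444 = 160°
tan(βl) = -0.367
For a shorted stub, Z_in = jZ_0·tan(βl)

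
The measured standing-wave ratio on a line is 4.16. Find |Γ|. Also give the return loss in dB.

|Γ| ≈ 0.612; return loss ≈ 4.26 dB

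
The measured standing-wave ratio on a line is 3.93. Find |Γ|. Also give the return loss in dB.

|Γ| = (S − 1)/(S + 1) = (3.93 − 1)/(3.93 + 1) = 2.93/4.93
RL = −20·log₁₀|Γ| = −20·log₁₀(0.594)

|Γ| ≈ 0.594; return loss ≈ 4.52 dB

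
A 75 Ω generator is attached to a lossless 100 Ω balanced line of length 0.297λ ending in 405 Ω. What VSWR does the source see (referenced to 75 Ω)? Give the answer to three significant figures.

VSWR ≈ 3.25

βl = 2π × 0.297 = 107°
tan(βl) = -3.29
Z_in = Z_0·(Z_L + jZ_0·tanβl)/(Z_0 + jZ_L·tanβl) = 26.8 + j28.4 Ω
Γ_s = (Z_in − Z_s)/(Z_in + Z_s) = (-48.2 + j28.4)/(102 + j28.4), |Γ_s| = 0.529
VSWR = (1 + |Γ_s|)/(1 − |Γ_s|)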